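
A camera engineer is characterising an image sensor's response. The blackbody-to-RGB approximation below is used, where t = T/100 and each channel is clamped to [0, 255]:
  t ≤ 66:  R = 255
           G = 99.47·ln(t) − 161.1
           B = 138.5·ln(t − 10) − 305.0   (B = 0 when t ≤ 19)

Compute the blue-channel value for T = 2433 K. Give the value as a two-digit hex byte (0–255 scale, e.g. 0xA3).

t = 2433/100 = 24.33; the t ≤ 66 branch applies.
B = 138.5·ln(24.33 − 10) − 305.0 = 138.5·ln 14.33 − 305.0 = 138.5·2.6624 − 305.0 = 63.736.
Rounded: 64; in hex, 0x40.

0x40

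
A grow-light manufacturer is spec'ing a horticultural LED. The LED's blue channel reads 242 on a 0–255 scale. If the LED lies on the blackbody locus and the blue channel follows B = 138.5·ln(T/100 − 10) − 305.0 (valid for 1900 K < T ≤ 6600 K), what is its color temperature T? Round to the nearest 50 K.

ln(t − 10) = (242 + 305.0) / 138.5 = 3.9495.
t − 10 = e^3.9495 = 51.907, so t = 61.907.
T = 100·t = 6191 K → 6200 K to the nearest 50 K.

6200 K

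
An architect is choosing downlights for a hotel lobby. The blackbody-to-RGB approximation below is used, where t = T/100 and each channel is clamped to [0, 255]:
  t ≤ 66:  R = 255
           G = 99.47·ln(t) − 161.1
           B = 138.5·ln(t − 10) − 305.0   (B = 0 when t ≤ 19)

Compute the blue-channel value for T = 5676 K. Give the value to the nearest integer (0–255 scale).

228

t = 5676/100 = 56.76; the t ≤ 66 branch applies.
B = 138.5·ln(56.76 − 10) − 305.0 = 138.5·ln 46.76 − 305.0 = 138.5·3.8450 − 305.0 = 227.536.
Rounded: 228.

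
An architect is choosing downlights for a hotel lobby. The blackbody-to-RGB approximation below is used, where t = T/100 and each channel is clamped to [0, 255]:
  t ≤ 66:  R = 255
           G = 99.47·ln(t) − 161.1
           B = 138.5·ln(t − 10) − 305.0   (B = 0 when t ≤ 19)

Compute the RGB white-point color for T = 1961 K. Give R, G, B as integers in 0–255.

t = 1961/100 = 19.61; the t ≤ 66 branch applies.
R = 255 by definition for t ≤ 66.
G = 99.47·ln 19.61 − 161.1 = 99.47·2.9760 − 161.1 = 134.927.
B = 138.5·ln(19.61 − 10) − 305.0 = 138.5·ln 9.61 − 305.0 = 138.5·2.2628 − 305.0 = 8.398.
Rounded: (255, 135, 8).

R=255, G=135, B=8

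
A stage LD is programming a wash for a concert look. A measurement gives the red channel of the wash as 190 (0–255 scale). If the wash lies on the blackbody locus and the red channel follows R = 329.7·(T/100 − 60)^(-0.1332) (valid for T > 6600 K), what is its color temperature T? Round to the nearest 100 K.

12300 K

(t − 60)^(-0.1332) = 190/329.7 = 0.57628.
t − 60 = 0.57628^(1/-0.1332) = 0.57628^(-7.508) = 62.667, so t = 122.667.
T = 100·t = 12267 K → 12300 K to the nearest 100 K.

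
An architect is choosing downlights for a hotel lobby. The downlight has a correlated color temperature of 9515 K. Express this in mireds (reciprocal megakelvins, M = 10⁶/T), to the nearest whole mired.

105 mireds

M = 10⁶ / 9515 = 105.097 → 105 mireds.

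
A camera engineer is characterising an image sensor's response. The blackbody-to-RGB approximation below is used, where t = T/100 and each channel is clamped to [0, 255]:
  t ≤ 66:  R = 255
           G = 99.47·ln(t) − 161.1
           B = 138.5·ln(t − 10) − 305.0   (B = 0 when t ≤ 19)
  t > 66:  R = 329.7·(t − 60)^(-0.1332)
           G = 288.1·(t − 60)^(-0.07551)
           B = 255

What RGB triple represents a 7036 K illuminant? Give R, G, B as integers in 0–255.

t = 7036/100 = 70.36; the t > 66 branch applies.
R = 329.7·(70.36 − 60)^(-0.1332) = 329.7·10.36^(-0.1332) = 329.7·0.73241 = 241.475.
G = 288.1·(70.36 − 60)^(-0.07551) = 288.1·10.36^(-0.07551) = 288.1·0.83817 = 241.476.
B = 255 by definition for t > 66.
Rounded: (241, 241, 255).

R=241, G=241, B=255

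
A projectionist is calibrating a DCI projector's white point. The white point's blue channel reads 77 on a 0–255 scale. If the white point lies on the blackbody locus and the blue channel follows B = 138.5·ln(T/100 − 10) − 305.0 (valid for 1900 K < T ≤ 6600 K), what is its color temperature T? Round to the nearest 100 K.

ln(t − 10) = (77 + 305.0) / 138.5 = 2.7581.
t − 10 = e^2.7581 = 15.770, so t = 25.770.
T = 100·t = 2577 K → 2600 K to the nearest 100 K.

2600 K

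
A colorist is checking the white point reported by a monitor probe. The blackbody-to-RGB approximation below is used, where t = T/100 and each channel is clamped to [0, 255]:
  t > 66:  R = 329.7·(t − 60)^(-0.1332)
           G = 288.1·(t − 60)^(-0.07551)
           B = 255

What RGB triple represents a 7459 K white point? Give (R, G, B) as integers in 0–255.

t = 7459/100 = 74.59; the t > 66 branch applies.
R = 329.7·(74.59 − 60)^(-0.1332) = 329.7·14.59^(-0.1332) = 329.7·0.69976 = 230.710.
G = 288.1·(74.59 − 60)^(-0.07551) = 288.1·14.59^(-0.07551) = 288.1·0.81677 = 235.313.
B = 255 by definition for t > 66.
Rounded: (231, 235, 255).

(231, 235, 255)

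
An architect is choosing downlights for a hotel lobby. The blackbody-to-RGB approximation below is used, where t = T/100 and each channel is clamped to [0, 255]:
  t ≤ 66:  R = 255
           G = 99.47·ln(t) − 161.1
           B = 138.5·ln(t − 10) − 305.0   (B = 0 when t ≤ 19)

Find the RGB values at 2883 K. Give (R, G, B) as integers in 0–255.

(255, 173, 102)

t = 2883/100 = 28.83; the t ≤ 66 branch applies.
R = 255 by definition for t ≤ 66.
G = 99.47·ln 28.83 − 161.1 = 99.47·3.3614 − 161.1 = 173.260.
B = 138.5·ln(28.83 − 10) − 305.0 = 138.5·ln 18.83 − 305.0 = 138.5·2.9355 − 305.0 = 101.560.
Rounded: (255, 173, 102).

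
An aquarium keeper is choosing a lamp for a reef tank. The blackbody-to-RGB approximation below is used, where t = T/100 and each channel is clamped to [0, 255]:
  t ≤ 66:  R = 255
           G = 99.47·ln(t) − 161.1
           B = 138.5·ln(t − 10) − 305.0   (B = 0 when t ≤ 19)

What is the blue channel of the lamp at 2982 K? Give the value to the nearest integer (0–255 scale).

109

t = 2982/100 = 29.82; the t ≤ 66 branch applies.
B = 138.5·ln(29.82 − 10) − 305.0 = 138.5·ln 19.82 − 305.0 = 138.5·2.9867 − 305.0 = 108.657.
Rounded: 109.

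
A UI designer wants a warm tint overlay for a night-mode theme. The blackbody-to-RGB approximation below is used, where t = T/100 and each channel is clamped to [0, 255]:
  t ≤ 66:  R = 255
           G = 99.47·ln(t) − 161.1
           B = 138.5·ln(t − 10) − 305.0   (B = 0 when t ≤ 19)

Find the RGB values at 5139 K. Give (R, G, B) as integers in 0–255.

(255, 231, 211)

t = 5139/100 = 51.39; the t ≤ 66 branch applies.
R = 255 by definition for t ≤ 66.
G = 99.47·ln 51.39 − 161.1 = 99.47·3.9394 − 161.1 = 230.756.
B = 138.5·ln(51.39 − 10) − 305.0 = 138.5·ln 41.39 − 305.0 = 138.5·3.7230 − 305.0 = 210.641.
Rounded: (255, 231, 211).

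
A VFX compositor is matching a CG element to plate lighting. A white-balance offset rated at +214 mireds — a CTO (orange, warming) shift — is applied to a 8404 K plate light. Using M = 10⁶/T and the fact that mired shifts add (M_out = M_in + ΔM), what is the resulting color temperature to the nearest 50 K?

M_in = 10⁶/8404 = 118.99 mireds.
M_out = 118.99 + (+214) = 332.99 mireds.
T_out = 10⁶/332.99 = 3003.1 K → 3000 K.

3000 K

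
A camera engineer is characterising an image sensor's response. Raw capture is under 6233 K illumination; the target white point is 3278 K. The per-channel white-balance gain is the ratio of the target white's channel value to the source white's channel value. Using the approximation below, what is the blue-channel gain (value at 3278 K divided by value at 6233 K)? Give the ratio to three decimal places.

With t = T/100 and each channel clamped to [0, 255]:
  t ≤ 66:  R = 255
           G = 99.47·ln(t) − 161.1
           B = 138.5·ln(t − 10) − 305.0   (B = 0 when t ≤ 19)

At 6233 K (t = 62.33):
  B = 138.5·ln(62.33 − 10) − 305.0 = 138.5·ln 52.33 − 305.0 = 138.5·3.9576 − 305.0 = 243.123.
At 3278 K (t = 32.78):
  B = 138.5·ln(32.78 − 10) − 305.0 = 138.5·ln 22.78 − 305.0 = 138.5·3.1259 − 305.0 = 127.935.
Gain = 127.935 / 243.123 = 0.5262 → 0.526.

0.526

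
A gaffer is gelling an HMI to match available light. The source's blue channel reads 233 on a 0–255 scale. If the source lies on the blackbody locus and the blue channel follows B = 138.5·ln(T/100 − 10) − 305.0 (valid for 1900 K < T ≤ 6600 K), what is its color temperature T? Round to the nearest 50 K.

ln(t − 10) = (233 + 305.0) / 138.5 = 3.8845.
t − 10 = e^3.8845 = 48.641, so t = 58.641.
T = 100·t = 5864 K → 5850 K to the nearest 50 K.

5850 K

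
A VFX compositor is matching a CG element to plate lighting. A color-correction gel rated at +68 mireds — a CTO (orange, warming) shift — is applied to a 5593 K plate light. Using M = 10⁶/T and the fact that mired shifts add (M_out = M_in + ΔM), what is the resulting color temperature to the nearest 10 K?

M_in = 10⁶/5593 = 178.79 mireds.
M_out = 178.79 + (+68) = 246.79 mireds.
T_out = 10⁶/246.79 = 4051.9 K → 4050 K.

4050 K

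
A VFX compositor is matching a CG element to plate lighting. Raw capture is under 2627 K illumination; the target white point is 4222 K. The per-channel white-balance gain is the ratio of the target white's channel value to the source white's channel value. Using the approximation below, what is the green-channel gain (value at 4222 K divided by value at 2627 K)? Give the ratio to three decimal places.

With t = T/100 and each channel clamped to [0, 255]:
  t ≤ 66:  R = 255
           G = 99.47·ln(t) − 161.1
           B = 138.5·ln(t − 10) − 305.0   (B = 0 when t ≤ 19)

At 2627 K (t = 26.27):
  G = 99.47·ln 26.27 − 161.1 = 99.47·3.2684 − 161.1 = 164.010.
At 4222 K (t = 42.22):
  G = 99.47·ln 42.22 − 161.1 = 99.47·3.7429 − 161.1 = 211.206.
Gain = 211.206 / 164.010 = 1.2878 → 1.288.

1.288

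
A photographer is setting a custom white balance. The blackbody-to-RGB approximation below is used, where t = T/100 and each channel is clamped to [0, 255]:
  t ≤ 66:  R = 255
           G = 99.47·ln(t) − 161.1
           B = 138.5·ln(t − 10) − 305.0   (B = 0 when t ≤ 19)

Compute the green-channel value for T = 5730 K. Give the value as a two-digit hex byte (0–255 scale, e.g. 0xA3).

t = 5730/100 = 57.3; the t ≤ 66 branch applies.
G = 99.47·ln 57.3 − 161.1 = 99.47·4.0483 − 161.1 = 241.584.
Rounded: 242; in hex, 0xF2.

0xF2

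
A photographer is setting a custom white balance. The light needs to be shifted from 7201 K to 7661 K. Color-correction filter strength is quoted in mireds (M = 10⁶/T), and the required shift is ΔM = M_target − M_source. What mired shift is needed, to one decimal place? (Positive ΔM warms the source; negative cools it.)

-8.3 mireds

M_source = 10⁶/7201 = 138.870; M_target = 10⁶/7661 = 130.531.
ΔM = 130.531 − 138.870 = -8.338 → -8.3 mireds, a cooling shift.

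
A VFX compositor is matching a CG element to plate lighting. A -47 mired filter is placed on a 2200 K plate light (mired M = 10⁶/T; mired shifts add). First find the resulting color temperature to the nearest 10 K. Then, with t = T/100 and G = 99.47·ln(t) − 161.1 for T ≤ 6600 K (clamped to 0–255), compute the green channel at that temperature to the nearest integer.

M_in = 10⁶/2200 = 454.55; M_out = 454.55 + (-47) = 407.55.
T_out = 10⁶/407.55 = 2453.7 K → 2450 K; t = 24.5.
G = 99.47·ln 24.5 − 161.1 = 99.47·3.1987 − 161.1 = 157.072.
Rounded: 157.

157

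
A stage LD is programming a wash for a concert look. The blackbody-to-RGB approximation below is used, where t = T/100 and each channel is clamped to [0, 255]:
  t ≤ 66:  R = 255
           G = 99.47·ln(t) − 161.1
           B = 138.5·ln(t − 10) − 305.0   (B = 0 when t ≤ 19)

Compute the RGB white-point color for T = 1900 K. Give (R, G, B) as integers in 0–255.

t = 1900/100 = 19; the t ≤ 66 branch applies.
R = 255 by definition for t ≤ 66.
G = 99.47·ln 19 − 161.1 = 99.47·2.9444 − 161.1 = 131.783.
t = 19 ≤ 19, so B = 0.
Rounded: (255, 132, 0).

(255, 132, 0)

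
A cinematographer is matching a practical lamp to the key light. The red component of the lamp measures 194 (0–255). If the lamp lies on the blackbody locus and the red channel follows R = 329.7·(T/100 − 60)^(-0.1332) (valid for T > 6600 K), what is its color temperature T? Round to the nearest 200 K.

11400 K

(t − 60)^(-0.1332) = 194/329.7 = 0.58841.
t − 60 = 0.58841^(1/-0.1332) = 0.58841^(-7.508) = 53.593, so t = 113.593.
T = 100·t = 11359 K → 11400 K to the nearest 200 K.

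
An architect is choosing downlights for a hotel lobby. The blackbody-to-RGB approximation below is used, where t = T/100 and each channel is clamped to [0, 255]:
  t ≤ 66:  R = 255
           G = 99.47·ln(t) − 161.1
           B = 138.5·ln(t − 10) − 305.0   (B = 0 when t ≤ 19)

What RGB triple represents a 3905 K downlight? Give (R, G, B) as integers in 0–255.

(255, 203, 162)

t = 3905/100 = 39.05; the t ≤ 66 branch applies.
R = 255 by definition for t ≤ 66.
G = 99.47·ln 39.05 − 161.1 = 99.47·3.6648 − 161.1 = 203.442.
B = 138.5·ln(39.05 − 10) − 305.0 = 138.5·ln 29.05 − 305.0 = 138.5·3.3690 − 305.0 = 161.609.
Rounded: (255, 203, 162).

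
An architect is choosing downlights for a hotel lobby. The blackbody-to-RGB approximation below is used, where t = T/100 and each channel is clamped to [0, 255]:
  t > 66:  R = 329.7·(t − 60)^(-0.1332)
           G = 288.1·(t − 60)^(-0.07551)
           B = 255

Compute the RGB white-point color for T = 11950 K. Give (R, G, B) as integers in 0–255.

t = 11950/100 = 119.5; the t > 66 branch applies.
R = 329.7·(119.5 − 60)^(-0.1332) = 329.7·59.5^(-0.1332) = 329.7·0.58028 = 191.317.
G = 288.1·(119.5 − 60)^(-0.07551) = 288.1·59.5^(-0.07551) = 288.1·0.73452 = 211.616.
B = 255 by definition for t > 66.
Rounded: (191, 212, 255).

(191, 212, 255)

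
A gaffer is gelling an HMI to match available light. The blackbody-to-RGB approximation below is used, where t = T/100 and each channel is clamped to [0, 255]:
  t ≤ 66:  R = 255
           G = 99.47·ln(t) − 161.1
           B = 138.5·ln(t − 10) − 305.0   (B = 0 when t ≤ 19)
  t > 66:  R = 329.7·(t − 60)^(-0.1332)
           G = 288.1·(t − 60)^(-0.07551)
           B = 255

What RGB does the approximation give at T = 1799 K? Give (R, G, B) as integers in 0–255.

t = 1799/100 = 17.99; the t ≤ 66 branch applies.
R = 255 by definition for t ≤ 66.
G = 99.47·ln 17.99 − 161.1 = 99.47·2.8898 − 161.1 = 126.350.
t = 17.99 ≤ 19, so B = 0.
Rounded: (255, 126, 0).

(255, 126, 0)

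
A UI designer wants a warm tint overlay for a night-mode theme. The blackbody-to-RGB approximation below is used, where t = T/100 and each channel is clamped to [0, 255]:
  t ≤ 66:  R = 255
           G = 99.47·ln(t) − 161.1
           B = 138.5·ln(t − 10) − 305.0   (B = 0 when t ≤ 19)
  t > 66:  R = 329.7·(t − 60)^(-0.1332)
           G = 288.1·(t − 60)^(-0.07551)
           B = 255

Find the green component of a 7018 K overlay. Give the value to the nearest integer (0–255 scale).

242

t = 7018/100 = 70.18; the t > 66 branch applies.
G = 288.1·(70.18 − 60)^(-0.07551) = 288.1·10.18^(-0.07551) = 288.1·0.83928 = 241.796.
Rounded: 242.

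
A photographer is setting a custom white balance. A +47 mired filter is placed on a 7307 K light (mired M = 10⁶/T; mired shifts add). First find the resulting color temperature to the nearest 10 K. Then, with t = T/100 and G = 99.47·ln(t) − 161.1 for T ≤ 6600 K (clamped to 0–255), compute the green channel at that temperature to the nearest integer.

236

M_in = 10⁶/7307 = 136.86; M_out = 136.86 + (+47) = 183.86.
T_out = 10⁶/183.86 = 5439.1 K → 5440 K; t = 54.4.
G = 99.47·ln 54.4 − 161.1 = 99.47·3.9964 − 161.1 = 236.418.
Rounded: 236.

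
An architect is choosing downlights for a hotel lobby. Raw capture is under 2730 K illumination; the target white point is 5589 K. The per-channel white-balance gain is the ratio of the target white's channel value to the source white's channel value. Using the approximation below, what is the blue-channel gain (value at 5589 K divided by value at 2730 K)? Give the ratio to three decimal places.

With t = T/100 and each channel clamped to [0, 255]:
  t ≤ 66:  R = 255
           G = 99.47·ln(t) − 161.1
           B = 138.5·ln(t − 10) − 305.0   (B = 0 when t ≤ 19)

At 2730 K (t = 27.3):
  B = 138.5·ln(27.3 − 10) − 305.0 = 138.5·ln 17.3 − 305.0 = 138.5·2.8507 − 305.0 = 89.823.
At 5589 K (t = 55.89):
  B = 138.5·ln(55.89 − 10) − 305.0 = 138.5·ln 45.89 − 305.0 = 138.5·3.8262 − 305.0 = 224.935.
Gain = 224.935 / 89.823 = 2.5042 → 2.504.

2.504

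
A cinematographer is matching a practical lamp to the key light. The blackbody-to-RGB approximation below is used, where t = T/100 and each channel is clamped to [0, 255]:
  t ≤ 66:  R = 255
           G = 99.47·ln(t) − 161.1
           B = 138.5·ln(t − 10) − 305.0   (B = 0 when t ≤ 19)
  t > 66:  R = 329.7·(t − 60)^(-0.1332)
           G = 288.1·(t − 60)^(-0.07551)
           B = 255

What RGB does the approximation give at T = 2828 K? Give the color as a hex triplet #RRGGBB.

t = 2828/100 = 28.28; the t ≤ 66 branch applies.
R = 255 by definition for t ≤ 66.
G = 99.47·ln 28.28 − 161.1 = 99.47·3.3422 − 161.1 = 171.344.
B = 138.5·ln(28.28 − 10) − 305.0 = 138.5·ln 18.28 − 305.0 = 138.5·2.9058 − 305.0 = 97.454.
Rounded: (255, 171, 97).
In hex: #FFAB61.

#FFAB61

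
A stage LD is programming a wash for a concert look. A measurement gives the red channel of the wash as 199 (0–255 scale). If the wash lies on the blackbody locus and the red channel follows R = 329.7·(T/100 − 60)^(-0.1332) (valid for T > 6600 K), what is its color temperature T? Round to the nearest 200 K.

10400 K

(t − 60)^(-0.1332) = 199/329.7 = 0.60358.
t − 60 = 0.60358^(1/-0.1332) = 0.60358^(-7.508) = 44.273, so t = 104.273.
T = 100·t = 10427 K → 10400 K to the nearest 200 K.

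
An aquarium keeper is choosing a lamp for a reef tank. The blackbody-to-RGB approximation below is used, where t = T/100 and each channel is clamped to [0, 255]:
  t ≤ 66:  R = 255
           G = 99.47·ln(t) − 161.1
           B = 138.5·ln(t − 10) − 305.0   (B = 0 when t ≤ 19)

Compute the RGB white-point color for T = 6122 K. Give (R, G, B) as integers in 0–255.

t = 6122/100 = 61.22; the t ≤ 66 branch applies.
R = 255 by definition for t ≤ 66.
G = 99.47·ln 61.22 − 161.1 = 99.47·4.1145 − 161.1 = 248.167.
B = 138.5·ln(61.22 − 10) − 305.0 = 138.5·ln 51.22 − 305.0 = 138.5·3.9361 − 305.0 = 240.154.
Rounded: (255, 248, 240).

(255, 248, 240)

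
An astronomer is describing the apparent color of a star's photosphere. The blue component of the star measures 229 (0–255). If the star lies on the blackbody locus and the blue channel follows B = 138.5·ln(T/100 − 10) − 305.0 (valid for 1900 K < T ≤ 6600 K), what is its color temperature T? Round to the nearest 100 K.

5700 K

ln(t − 10) = (229 + 305.0) / 138.5 = 3.8556.
t − 10 = e^3.8556 = 47.257, so t = 57.257.
T = 100·t = 5726 K → 5700 K to the nearest 100 K.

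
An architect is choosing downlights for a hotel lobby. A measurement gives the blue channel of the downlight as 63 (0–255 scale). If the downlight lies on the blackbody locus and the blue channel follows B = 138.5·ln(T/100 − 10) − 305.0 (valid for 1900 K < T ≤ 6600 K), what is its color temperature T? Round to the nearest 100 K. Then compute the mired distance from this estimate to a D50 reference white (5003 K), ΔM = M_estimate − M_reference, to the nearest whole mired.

+217 mireds

ln(t − 10) = (63 + 305.0) / 138.5 = 2.6570.
t − 10 = e^2.6570 = 14.254, so t = 24.254.
T = 100·t = 2425 K → 2400 K to the nearest 100 K.
M_estimate = 10⁶/2400 = 416.67; M_reference = 10⁶/5003 = 199.88.
ΔM = 416.67 − 199.88 = 216.79 → +217 mireds.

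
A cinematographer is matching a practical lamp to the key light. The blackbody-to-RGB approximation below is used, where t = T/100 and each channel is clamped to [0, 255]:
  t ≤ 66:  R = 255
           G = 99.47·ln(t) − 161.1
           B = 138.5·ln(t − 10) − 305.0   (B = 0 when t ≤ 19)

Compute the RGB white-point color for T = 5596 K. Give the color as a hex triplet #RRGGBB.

t = 5596/100 = 55.96; the t ≤ 66 branch applies.
R = 255 by definition for t ≤ 66.
G = 99.47·ln 55.96 − 161.1 = 99.47·4.0246 − 161.1 = 239.231.
B = 138.5·ln(55.96 − 10) − 305.0 = 138.5·ln 45.96 − 305.0 = 138.5·3.8278 − 305.0 = 225.146.
Rounded: (255, 239, 225).
In hex: #FFEFE1.

#FFEFE1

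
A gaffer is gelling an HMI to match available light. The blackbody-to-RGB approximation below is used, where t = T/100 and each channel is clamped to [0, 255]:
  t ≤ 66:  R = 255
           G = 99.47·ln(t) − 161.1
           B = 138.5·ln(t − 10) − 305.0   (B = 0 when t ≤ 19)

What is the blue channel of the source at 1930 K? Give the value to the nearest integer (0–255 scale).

4

t = 1930/100 = 19.3; the t ≤ 66 branch applies.
B = 138.5·ln(19.3 − 10) − 305.0 = 138.5·ln 9.3 − 305.0 = 138.5·2.2300 − 305.0 = 3.857.
Rounded: 4.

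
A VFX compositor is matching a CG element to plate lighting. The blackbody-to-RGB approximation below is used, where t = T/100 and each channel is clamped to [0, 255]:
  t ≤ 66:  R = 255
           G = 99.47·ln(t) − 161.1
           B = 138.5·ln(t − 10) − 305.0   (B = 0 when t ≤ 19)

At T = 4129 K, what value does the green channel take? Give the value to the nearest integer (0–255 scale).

209

t = 4129/100 = 41.29; the t ≤ 66 branch applies.
G = 99.47·ln 41.29 − 161.1 = 99.47·3.7206 − 161.1 = 208.990.
Rounded: 209.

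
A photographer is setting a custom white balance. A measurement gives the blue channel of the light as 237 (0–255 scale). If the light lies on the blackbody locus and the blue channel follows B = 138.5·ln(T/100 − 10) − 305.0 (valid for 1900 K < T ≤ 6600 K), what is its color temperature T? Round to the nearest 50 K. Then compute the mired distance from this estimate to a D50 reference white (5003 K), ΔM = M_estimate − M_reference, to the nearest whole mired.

ln(t − 10) = (237 + 305.0) / 138.5 = 3.9134.
t − 10 = e^3.9134 = 50.067, so t = 60.067.
T = 100·t = 6007 K → 6000 K to the nearest 50 K.
M_estimate = 10⁶/6000 = 166.67; M_reference = 10⁶/5003 = 199.88.
ΔM = 166.67 − 199.88 = -33.21 → -33 mireds.

-33 mireds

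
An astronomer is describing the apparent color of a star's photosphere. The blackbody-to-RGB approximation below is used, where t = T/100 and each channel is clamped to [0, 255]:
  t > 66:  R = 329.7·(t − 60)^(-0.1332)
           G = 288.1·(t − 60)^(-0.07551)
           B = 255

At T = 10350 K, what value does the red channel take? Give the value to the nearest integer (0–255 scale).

t = 10350/100 = 103.5; the t > 66 branch applies.
R = 329.7·(103.5 − 60)^(-0.1332) = 329.7·43.5^(-0.1332) = 329.7·0.60500 = 199.468.
Rounded: 199.

199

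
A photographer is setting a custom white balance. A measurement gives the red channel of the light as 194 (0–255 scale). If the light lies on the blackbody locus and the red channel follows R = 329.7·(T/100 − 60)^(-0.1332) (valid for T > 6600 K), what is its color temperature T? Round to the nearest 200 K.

11400 K

(t − 60)^(-0.1332) = 194/329.7 = 0.58841.
t − 60 = 0.58841^(1/-0.1332) = 0.58841^(-7.508) = 53.593, so t = 113.593.
T = 100·t = 11359 K → 11400 K to the nearest 200 K.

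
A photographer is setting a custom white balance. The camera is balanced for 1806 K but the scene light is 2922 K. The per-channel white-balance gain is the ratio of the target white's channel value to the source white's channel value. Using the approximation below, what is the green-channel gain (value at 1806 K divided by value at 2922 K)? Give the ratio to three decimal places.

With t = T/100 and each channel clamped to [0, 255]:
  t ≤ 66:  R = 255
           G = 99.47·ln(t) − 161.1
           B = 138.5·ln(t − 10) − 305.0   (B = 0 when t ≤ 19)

0.726

At 2922 K (t = 29.22):
  G = 99.47·ln 29.22 − 161.1 = 99.47·3.3749 − 161.1 = 174.597.
At 1806 K (t = 18.06):
  G = 99.47·ln 18.06 − 161.1 = 99.47·2.8937 − 161.1 = 126.736.
Gain = 126.736 / 174.597 = 0.7259 → 0.726.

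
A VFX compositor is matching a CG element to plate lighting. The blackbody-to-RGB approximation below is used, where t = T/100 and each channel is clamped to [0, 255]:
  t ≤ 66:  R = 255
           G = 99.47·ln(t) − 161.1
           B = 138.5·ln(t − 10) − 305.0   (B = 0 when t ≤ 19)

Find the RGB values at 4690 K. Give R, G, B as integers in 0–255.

R=255, G=222, B=195

t = 4690/100 = 46.9; the t ≤ 66 branch applies.
R = 255 by definition for t ≤ 66.
G = 99.47·ln 46.9 − 161.1 = 99.47·3.8480 − 161.1 = 221.662.
B = 138.5·ln(46.9 − 10) − 305.0 = 138.5·ln 36.9 − 305.0 = 138.5·3.6082 − 305.0 = 194.737.
Rounded: (255, 222, 195).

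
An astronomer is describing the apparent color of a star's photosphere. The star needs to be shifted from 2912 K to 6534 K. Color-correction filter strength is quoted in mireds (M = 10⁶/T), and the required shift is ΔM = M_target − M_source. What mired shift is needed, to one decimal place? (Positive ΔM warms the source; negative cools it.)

M_source = 10⁶/2912 = 343.407; M_target = 10⁶/6534 = 153.046.
ΔM = 153.046 − 343.407 = -190.361 → -190.4 mireds, a cooling shift.

-190.4 mireds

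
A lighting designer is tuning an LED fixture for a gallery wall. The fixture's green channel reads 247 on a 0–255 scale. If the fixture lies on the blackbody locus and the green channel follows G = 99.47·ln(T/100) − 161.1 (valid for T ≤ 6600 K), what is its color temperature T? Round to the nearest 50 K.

6050 K

ln t = (247 + 161.1) / 99.47 = 4.1027.
t = e^4.1027 = 60.506.
T = 100·t = 6051 K → 6050 K to the nearest 50 K.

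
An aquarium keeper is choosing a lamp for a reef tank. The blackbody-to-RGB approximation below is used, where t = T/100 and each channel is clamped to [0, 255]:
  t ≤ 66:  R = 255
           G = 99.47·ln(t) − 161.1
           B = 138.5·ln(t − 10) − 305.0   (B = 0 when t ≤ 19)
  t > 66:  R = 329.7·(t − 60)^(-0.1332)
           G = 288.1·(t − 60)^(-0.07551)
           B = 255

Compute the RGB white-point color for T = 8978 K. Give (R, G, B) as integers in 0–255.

t = 8978/100 = 89.78; the t > 66 branch applies.
R = 329.7·(89.78 − 60)^(-0.1332) = 329.7·29.78^(-0.1332) = 329.7·0.63632 = 209.794.
G = 288.1·(89.78 − 60)^(-0.07551) = 288.1·29.78^(-0.07551) = 288.1·0.77393 = 222.970.
B = 255 by definition for t > 66.
Rounded: (210, 223, 255).

(210, 223, 255)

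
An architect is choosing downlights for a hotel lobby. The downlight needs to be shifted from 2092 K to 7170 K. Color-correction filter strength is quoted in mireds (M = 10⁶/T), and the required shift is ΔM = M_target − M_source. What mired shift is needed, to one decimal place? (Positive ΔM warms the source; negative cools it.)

M_source = 10⁶/2092 = 478.011; M_target = 10⁶/7170 = 139.470.
ΔM = 139.470 − 478.011 = -338.541 → -338.5 mireds, a cooling shift.

-338.5 mireds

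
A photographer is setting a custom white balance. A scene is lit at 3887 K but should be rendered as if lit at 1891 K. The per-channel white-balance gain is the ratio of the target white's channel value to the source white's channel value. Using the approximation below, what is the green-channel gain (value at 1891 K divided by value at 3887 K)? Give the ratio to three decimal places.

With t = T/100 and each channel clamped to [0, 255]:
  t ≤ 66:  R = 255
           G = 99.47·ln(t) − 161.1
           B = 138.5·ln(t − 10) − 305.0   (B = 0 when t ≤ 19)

0.647

At 3887 K (t = 38.87):
  G = 99.47·ln 38.87 − 161.1 = 99.47·3.6602 − 161.1 = 202.982.
At 1891 K (t = 18.91):
  G = 99.47·ln 18.91 − 161.1 = 99.47·2.9397 − 161.1 = 131.311.
Gain = 131.311 / 202.982 = 0.6469 → 0.647.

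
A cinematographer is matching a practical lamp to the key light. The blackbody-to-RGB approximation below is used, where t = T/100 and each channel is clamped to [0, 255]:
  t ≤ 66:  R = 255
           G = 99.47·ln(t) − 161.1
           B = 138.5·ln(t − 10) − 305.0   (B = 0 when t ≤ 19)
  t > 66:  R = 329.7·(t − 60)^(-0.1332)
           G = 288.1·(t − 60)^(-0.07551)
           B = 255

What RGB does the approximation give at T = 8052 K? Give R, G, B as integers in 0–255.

R=220, G=229, B=255

t = 8052/100 = 80.52; the t > 66 branch applies.
R = 329.7·(80.52 − 60)^(-0.1332) = 329.7·20.52^(-0.1332) = 329.7·0.66868 = 220.464.
G = 288.1·(80.52 − 60)^(-0.07551) = 288.1·20.52^(-0.07551) = 288.1·0.79601 = 229.330.
B = 255 by definition for t > 66.
Rounded: (220, 229, 255).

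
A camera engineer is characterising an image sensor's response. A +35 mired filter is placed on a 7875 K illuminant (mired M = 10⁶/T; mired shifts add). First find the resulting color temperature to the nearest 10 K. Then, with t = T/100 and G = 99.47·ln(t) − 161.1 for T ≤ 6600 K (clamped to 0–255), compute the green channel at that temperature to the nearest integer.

M_in = 10⁶/7875 = 126.98; M_out = 126.98 + (+35) = 161.98.
T_out = 10⁶/161.98 = 6173.4 K → 6170 K; t = 61.7.
G = 99.47·ln 61.7 − 161.1 = 99.47·4.1223 − 161.1 = 248.944.
Rounded: 249.

249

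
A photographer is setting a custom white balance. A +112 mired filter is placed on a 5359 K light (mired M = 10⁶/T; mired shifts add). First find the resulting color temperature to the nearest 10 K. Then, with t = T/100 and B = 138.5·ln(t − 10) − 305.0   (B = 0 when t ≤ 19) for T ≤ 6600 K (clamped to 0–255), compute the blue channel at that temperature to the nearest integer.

M_in = 10⁶/5359 = 186.60; M_out = 186.60 + (+112) = 298.60.
T_out = 10⁶/298.60 = 3348.9 K → 3350 K; t = 33.5.
B = 138.5·ln(33.5 − 10) − 305.0 = 138.5·ln 23.5 − 305.0 = 138.5·3.1570 − 305.0 = 132.245.
Rounded: 132.

132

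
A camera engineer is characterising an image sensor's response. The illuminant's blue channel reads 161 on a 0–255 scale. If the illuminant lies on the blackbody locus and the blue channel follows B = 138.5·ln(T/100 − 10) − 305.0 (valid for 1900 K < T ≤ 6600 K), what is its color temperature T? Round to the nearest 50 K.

ln(t − 10) = (161 + 305.0) / 138.5 = 3.3646.
t − 10 = e^3.3646 = 28.923, so t = 38.923.
T = 100·t = 3892 K → 3900 K to the nearest 50 K.

3900 K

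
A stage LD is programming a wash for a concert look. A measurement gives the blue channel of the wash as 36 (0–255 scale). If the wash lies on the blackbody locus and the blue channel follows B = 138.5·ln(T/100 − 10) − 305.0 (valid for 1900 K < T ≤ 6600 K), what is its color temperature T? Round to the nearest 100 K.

2200 K

ln(t − 10) = (36 + 305.0) / 138.5 = 2.4621.
t − 10 = e^2.4621 = 11.729, so t = 21.729.
T = 100·t = 2173 K → 2200 K to the nearest 100 K.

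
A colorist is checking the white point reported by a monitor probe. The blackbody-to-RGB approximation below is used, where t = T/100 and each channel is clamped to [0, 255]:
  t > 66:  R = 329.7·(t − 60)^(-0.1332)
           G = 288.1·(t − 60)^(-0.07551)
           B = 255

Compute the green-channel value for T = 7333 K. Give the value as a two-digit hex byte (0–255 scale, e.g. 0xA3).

t = 7333/100 = 73.33; the t > 66 branch applies.
G = 288.1·(73.33 − 60)^(-0.07551) = 288.1·13.33^(-0.07551) = 288.1·0.82236 = 236.923.
Rounded: 237; in hex, 0xED.

0xED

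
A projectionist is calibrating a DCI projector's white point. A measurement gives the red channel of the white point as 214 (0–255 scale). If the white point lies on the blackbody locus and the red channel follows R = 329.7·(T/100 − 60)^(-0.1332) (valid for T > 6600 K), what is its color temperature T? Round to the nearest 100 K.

(t − 60)^(-0.1332) = 214/329.7 = 0.64907.
t − 60 = 0.64907^(1/-0.1332) = 0.64907^(-7.508) = 25.657, so t = 85.657.
T = 100·t = 8566 K → 8600 K to the nearest 100 K.

8600 K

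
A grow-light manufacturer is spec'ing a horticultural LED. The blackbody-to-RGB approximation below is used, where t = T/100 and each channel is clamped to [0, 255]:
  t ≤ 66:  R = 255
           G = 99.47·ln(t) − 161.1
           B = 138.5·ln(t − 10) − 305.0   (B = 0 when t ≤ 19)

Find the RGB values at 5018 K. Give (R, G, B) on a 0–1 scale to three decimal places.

(1.000, 0.896, 0.810)

t = 5018/100 = 50.18; the t ≤ 66 branch applies.
R = 255 by definition for t ≤ 66.
G = 99.47·ln 50.18 − 161.1 = 99.47·3.9156 − 161.1 = 228.386.
B = 138.5·ln(50.18 − 10) − 305.0 = 138.5·ln 40.18 − 305.0 = 138.5·3.6934 − 305.0 = 206.532.
Dividing each by 255: (1.0000, 0.8956, 0.8099) → (1.000, 0.896, 0.810).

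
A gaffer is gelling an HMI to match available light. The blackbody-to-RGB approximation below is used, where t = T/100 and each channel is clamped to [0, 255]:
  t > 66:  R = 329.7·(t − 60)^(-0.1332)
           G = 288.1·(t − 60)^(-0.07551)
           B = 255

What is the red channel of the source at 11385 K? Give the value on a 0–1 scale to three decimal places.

0.760

t = 11385/100 = 113.85; the t > 66 branch applies.
R = 329.7·(113.85 − 60)^(-0.1332) = 329.7·53.85^(-0.1332) = 329.7·0.58804 = 193.876.
On a 0–1 scale: 193.876/255 = 0.7603 → 0.760.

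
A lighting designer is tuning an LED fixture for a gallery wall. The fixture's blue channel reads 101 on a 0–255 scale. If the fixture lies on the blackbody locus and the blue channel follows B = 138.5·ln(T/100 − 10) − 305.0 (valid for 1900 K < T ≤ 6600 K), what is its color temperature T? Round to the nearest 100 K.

ln(t − 10) = (101 + 305.0) / 138.5 = 2.9314.
t − 10 = e^2.9314 = 18.754, so t = 28.754.
T = 100·t = 2875 K → 2900 K to the nearest 100 K.

2900 K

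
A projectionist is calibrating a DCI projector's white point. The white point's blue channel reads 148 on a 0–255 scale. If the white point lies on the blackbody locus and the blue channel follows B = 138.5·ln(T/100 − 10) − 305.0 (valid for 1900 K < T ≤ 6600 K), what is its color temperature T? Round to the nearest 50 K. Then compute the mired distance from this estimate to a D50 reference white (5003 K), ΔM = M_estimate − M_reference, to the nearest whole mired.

ln(t − 10) = (148 + 305.0) / 138.5 = 3.2708.
t − 10 = e^3.2708 = 26.331, so t = 36.331.
T = 100·t = 3633 K → 3650 K to the nearest 50 K.
M_estimate = 10⁶/3650 = 273.97; M_reference = 10⁶/5003 = 199.88.
ΔM = 273.97 − 199.88 = 74.09 → +74 mireds.

+74 mireds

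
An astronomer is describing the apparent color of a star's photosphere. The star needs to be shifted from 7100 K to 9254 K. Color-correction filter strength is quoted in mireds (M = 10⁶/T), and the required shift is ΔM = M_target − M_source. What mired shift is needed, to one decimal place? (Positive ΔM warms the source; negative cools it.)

-32.8 mireds

M_source = 10⁶/7100 = 140.845; M_target = 10⁶/9254 = 108.061.
ΔM = 108.061 − 140.845 = -32.784 → -32.8 mireds, a cooling shift.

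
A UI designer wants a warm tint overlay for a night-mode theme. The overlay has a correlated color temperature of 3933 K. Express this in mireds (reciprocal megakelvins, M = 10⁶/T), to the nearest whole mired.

254 mireds

M = 10⁶ / 3933 = 254.259 → 254 mireds.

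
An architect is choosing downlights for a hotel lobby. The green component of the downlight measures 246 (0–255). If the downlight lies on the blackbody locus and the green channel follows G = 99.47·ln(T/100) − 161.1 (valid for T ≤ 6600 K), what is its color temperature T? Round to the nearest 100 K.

6000 K

ln t = (246 + 161.1) / 99.47 = 4.0927.
t = e^4.0927 = 59.901.
T = 100·t = 5990 K → 6000 K to the nearest 100 K.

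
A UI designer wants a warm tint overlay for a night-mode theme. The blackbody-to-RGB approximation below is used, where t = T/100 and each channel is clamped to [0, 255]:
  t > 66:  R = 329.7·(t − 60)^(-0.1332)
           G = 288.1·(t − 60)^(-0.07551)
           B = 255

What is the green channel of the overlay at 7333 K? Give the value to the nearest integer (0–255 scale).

t = 7333/100 = 73.33; the t > 66 branch applies.
G = 288.1·(73.33 − 60)^(-0.07551) = 288.1·13.33^(-0.07551) = 288.1·0.82236 = 236.923.
Rounded: 237.

237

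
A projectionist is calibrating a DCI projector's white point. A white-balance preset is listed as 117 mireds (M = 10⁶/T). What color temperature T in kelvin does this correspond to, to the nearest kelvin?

8547 K

T = 10⁶ / 117 = 8547.01 K → 8547 K.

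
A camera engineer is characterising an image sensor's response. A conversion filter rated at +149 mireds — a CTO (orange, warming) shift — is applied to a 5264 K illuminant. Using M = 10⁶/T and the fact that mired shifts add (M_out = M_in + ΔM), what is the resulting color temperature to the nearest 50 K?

M_in = 10⁶/5264 = 189.97 mireds.
M_out = 189.97 + (+149) = 338.97 mireds.
T_out = 10⁶/338.97 = 2950.1 K → 2950 K.

2950 K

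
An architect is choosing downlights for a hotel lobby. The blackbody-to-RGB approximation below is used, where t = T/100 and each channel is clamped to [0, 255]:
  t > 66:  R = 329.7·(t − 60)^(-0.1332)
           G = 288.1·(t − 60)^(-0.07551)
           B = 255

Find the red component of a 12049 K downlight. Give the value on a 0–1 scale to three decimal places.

t = 12049/100 = 120.49; the t > 66 branch applies.
R = 329.7·(120.49 − 60)^(-0.1332) = 329.7·60.49^(-0.1332) = 329.7·0.57900 = 190.897.
On a 0–1 scale: 190.897/255 = 0.7486 → 0.749.

0.749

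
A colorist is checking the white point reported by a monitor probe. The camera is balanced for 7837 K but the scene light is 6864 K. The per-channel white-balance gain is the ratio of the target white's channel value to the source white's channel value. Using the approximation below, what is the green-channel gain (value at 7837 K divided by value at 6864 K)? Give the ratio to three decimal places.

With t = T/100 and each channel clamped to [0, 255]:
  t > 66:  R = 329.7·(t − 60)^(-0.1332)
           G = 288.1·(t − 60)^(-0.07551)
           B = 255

0.945

At 6864 K (t = 68.64):
  G = 288.1·(68.64 − 60)^(-0.07551) = 288.1·8.64^(-0.07551) = 288.1·0.84974 = 244.809.
At 7837 K (t = 78.37):
  G = 288.1·(78.37 − 60)^(-0.07551) = 288.1·18.37^(-0.07551) = 288.1·0.80269 = 231.255.
Gain = 231.255 / 244.809 = 0.9446 → 0.945.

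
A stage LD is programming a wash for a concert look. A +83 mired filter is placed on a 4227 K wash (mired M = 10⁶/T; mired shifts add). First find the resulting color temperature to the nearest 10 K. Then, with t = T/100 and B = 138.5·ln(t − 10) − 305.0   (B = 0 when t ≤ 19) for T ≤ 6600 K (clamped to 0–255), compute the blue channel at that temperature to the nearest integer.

119

M_in = 10⁶/4227 = 236.57; M_out = 236.57 + (+83) = 319.57.
T_out = 10⁶/319.57 = 3129.2 K → 3130 K; t = 31.3.
B = 138.5·ln(31.3 − 10) − 305.0 = 138.5·ln 21.3 − 305.0 = 138.5·3.0587 − 305.0 = 118.631.
Rounded: 119.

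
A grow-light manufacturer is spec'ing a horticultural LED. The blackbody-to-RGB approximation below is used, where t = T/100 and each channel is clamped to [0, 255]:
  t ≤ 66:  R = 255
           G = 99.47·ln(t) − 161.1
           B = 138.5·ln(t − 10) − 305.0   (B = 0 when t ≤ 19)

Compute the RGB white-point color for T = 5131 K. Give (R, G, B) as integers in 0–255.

(255, 231, 210)

t = 5131/100 = 51.31; the t ≤ 66 branch applies.
R = 255 by definition for t ≤ 66.
G = 99.47·ln 51.31 − 161.1 = 99.47·3.9379 − 161.1 = 230.601.
B = 138.5·ln(51.31 − 10) − 305.0 = 138.5·ln 41.31 − 305.0 = 138.5·3.7211 − 305.0 = 210.373.
Rounded: (255, 231, 210).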